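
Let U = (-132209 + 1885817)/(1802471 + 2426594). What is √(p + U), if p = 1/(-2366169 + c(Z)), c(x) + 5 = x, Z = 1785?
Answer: √41458567850324378018789395/9999154766285 ≈ 0.64394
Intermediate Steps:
c(x) = -5 + x
p = -1/2364389 (p = 1/(-2366169 + (-5 + 1785)) = 1/(-2366169 + 1780) = 1/(-2364389) = -1/2364389 ≈ -4.2294e-7)
U = 1753608/4229065 ≈ 0.41466
√(p + U) = √(-1/2364389 + 1753608/4229065) = √(4146207236447/9999154766285) = √41458567850324378018789395/9999154766285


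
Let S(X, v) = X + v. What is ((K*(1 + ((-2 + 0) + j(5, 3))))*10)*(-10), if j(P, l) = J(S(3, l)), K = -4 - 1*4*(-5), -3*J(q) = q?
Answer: 4800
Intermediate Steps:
J(q) = -q/3
K = 16 (K = -4 - 4*(-5) = -4 + 20 = 16)
j(P, l) = -1 - l/3 (j(P, l) = -(3 + l)/3 = -1 - l/3)
((K*(1 + ((-2 + 0) + j(5, 3))))*10)*(-10) = ((16*(1 + ((-2 + 0) + (-1 - 1/3*3))))*10)*(-10) = ((16*(1 + (-2 + (-1 - 1))))*10)*(-10) = ((16*(1 + (-2 - 2)))*10)*(-10) = ((16*(1 - 4))*10)*(-10) = ((16*(-3))*10)*(-10) = -48*10*(-10) = -480*(-10) = 4800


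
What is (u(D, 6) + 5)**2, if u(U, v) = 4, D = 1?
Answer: 81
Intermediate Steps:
(u(D, 6) + 5)**2 = (4 + 5)**2 = 9**2 = 81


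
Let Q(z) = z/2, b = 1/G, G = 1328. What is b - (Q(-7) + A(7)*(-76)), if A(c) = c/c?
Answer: 105577/1328 ≈ 79.501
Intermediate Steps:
b = 1/1328 ≈ 0.00075301
A(c) = 1
Q(z) = z/2 (Q(z) = z*(½) = z/2)
b - (Q(-7) + A(7)*(-76)) = 1/1328 - ((½)*(-7) + 1*(-76)) = 1/1328 - (-7/2 - 76) = 1/1328 - 1*(-159/2) = 1/1328 + 159/2 = 105577/1328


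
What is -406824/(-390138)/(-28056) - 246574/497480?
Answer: -28115940733577/56721590317140 ≈ -0.49568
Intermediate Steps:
-406824/(-390138)/(-28056) - 246574/497480 = -406824*(-1/390138)*(-1/28056) - 246574*1/497480 = (67804/65023)*(-1/28056) - 123287/248740 = -16951/456071322 - 123287/248740 = -28115940733577/56721590317140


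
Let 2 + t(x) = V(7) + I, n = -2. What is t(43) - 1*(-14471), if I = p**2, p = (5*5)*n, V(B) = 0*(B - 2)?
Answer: 16969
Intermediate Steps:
V(B) = 0 (V(B) = 0*(-2 + B) = 0)
p = -50 (p = (5*5)*(-2) = 25*(-2) = -50)
I = 2500 (I = (-50)**2 = 2500)
t(x) = 2498 (t(x) = -2 + (0 + 2500) = -2 + 2500 = 2498)
t(43) - 1*(-14471) = 2498 - 1*(-14471) = 2498 + 14471 = 16969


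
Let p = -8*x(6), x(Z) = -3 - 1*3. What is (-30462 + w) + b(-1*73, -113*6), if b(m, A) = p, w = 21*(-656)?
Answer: -44190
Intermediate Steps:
w = -13776
x(Z) = -6 (x(Z) = -3 - 3 = -6)
p = 48 (p = -8*(-6) = 48)
b(m, A) = 48
(-30462 + w) + b(-1*73, -113*6) = (-30462 - 13776) + 48 = -44238 + 48 = -44190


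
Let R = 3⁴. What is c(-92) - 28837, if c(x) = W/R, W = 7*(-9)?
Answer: -259540/9 ≈ -28838.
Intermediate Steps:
W = -63
R = 81
c(x) = -7/9 (c(x) = -63/81 = -63*1/81 = -7/9)
c(-92) - 28837 = -7/9 - 28837 = -259540/9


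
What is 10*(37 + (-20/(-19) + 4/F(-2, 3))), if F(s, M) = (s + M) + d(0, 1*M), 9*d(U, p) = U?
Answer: 7990/19 ≈ 420.53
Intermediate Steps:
d(U, p) = U/9
F(s, M) = M + s (F(s, M) = (s + M) + (⅑)*0 = (M + s) + 0 = M + s)
10*(37 + (-20/(-19) + 4/F(-2, 3))) = 10*(37 + (-20/(-19) + 4/(3 - 2))) = 10*(37 + (-20*(-1/19) + 4/1)) = 10*(37 + (20/19 + 4*1)) = 10*(37 + (20/19 + 4)) = 10*(37 + 96/19) = 10*(799/19) = 7990/19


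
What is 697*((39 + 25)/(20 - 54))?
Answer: -1312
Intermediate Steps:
697*((39 + 25)/(20 - 54)) = 697*(64/(-34)) = 697*(64*(-1/34)) = 697*(-32/17) = -1312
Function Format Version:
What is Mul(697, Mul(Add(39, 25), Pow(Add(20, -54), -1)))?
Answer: -1312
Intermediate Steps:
Mul(697, Mul(Add(39, 25), Pow(Add(20, -54), -1))) = Mul(697, Mul(64, Pow(-34, -1))) = Mul(697, Mul(64, Rational(-1, 34))) = Mul(697, Rational(-32, 17)) = -1312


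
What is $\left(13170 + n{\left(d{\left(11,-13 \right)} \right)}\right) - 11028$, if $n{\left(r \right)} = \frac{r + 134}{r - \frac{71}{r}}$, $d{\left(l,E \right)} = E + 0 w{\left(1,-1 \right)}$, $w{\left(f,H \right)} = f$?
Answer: $\frac{208343}{98} \approx 2125.9$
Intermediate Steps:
$d{\left(l,E \right)} = E$ ($d{\left(l,E \right)} = E + 0 \cdot 1 = E + 0 = E$)
$n{\left(r \right)} = \frac{134 + r}{r - \frac{71}{r}}$
$\left(13170 + n{\left(d{\left(11,-13 \right)} \right)}\right) - 11028 = \left(13170 - \frac{13 \left(134 - 13\right)}{-71 + \left(-13\right)^{2}}\right) - 11028 = \left(13170 - 13 \frac{1}{-71 + 169} \cdot 121\right) - 11028 = \left(13170 - 13 \cdot \frac{1}{98} \cdot 121\right) - 11028 = \left(13170 - \frac{13}{98} \cdot 121\right) - 11028 = \left(13170 - \frac{1573}{98}\right) - 11028 = \frac{1289087}{98} - 11028 = \frac{208343}{98}$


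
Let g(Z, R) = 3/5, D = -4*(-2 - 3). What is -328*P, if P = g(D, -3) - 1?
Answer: 656/5 ≈ 131.20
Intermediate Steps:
D = 20 (D = -4*(-5) = 20)
g(Z, R) = ⅗ (g(Z, R) = 3*(⅕) = ⅗)
P = -⅖ (P = ⅗ - 1 = -⅖ ≈ -0.40000)
-328*P = -328*(-⅖) = 656/5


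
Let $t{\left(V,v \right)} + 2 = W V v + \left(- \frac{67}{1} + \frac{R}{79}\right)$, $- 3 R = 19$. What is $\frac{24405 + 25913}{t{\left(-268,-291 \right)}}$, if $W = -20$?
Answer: $- \frac{5962683}{184839746} \approx -0.032259$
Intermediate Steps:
$R = - \frac{19}{3}$ ($R = \left(- \frac{1}{3}\right) 19 = - \frac{19}{3} \approx -6.3333$)
$t{\left(V,v \right)} = - \frac{16372}{237} - 20 V v$ ($t{\left(V,v \right)} = -2 + \left(- 20 V v - \left(67 + \frac{19}{237}\right)\right) = -2 - \left(\frac{15898}{237} + 20 V v\right) = - \frac{16372}{237} - 20 V v$)
$\frac{24405 + 25913}{t{\left(-268,-291 \right)}} = \frac{24405 + 25913}{- \frac{16372}{237} - \left(-5360\right) \left(-291\right)} = \frac{50318}{- \frac{16372}{237} - 1559760} = \frac{50318}{- \frac{369679492}{237}} = 50318 \left(- \frac{237}{369679492}\right) = - \frac{5962683}{184839746}$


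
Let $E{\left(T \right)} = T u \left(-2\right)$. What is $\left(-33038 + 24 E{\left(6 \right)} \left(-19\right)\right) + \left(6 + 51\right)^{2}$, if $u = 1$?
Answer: $-24317$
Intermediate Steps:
$E{\left(T \right)} = - 2 T$ ($E{\left(T \right)} = T 1 \left(-2\right) = T \left(-2\right) = - 2 T$)
$\left(-33038 + 24 E{\left(6 \right)} \left(-19\right)\right) + \left(6 + 51\right)^{2} = \left(-33038 + 24 \left(\left(-2\right) 6\right) \left(-19\right)\right) + \left(6 + 51\right)^{2} = \left(-33038 + 24 \left(-12\right) \left(-19\right)\right) + 57^{2} = \left(-33038 - -5472\right) + 3249 = \left(-33038 + 5472\right) + 3249 = -27566 + 3249 = -24317$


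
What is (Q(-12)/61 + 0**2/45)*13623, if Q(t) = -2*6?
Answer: -163476/61 ≈ -2679.9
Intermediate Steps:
Q(t) = -12
(Q(-12)/61 + 0**2/45)*13623 = (-12/61 + 0**2/45)*13623 = (-12*1/61 + 0*(1/45))*13623 = (-12/61 + 0)*13623 = -12/61*13623 = -163476/61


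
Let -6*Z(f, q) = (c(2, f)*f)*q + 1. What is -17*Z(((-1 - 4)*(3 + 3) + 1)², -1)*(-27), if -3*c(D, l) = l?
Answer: -18035742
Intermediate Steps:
c(D, l) = -l/3
Z(f, q) = -⅙ + q*f²/18 (Z(f, q) = -(((-f/3)*f)*q + 1)/6 = -((-f²/3)*q + 1)/6 = -(-q*f²/3 + 1)/6 = -(1 - q*f²/3)/6 = -⅙ + q*f²/18)
-17*Z(((-1 - 4)*(3 + 3) + 1)², -1)*(-27) = -17*(-⅙ + (1/18)*(-1)*(((-1 - 4)*(3 + 3) + 1)²)²)*(-27) = -17*(-⅙ + (1/18)*(-1)*((-5*6 + 1)²)²)*(-27) = -17*(-⅙ + (1/18)*(-1)*((-30 + 1)²)²)*(-27) = -17*(-⅙ + (1/18)*(-1)*((-29)²)²)*(-27) = -17*(-⅙ + (1/18)*(-1)*841²)*(-27) = -17*(-⅙ + (1/18)*(-1)*707281)*(-27) = -17*(-⅙ - 707281/18)*(-27) = -17*(-353642/9)*(-27) = (6011914/9)*(-27) = -18035742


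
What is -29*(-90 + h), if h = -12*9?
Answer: 5742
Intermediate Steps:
h = -108
-29*(-90 + h) = -29*(-90 - 108) = -29*(-198) = 5742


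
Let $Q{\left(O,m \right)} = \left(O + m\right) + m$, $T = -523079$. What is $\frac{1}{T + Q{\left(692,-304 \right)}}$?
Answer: $- \frac{1}{522995} \approx -1.9121 \cdot 10^{-6}$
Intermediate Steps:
$Q{\left(O,m \right)} = O + 2 m$
$\frac{1}{T + Q{\left(692,-304 \right)}} = \frac{1}{-523079 + \left(692 + 2 \left(-304\right)\right)} = \frac{1}{-523079 + \left(692 - 608\right)} = \frac{1}{-523079 + 84} = \frac{1}{-522995} = - \frac{1}{522995}$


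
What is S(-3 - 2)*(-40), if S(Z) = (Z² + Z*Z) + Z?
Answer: -1800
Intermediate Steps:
S(Z) = Z + 2*Z² (S(Z) = (Z² + Z²) + Z = 2*Z² + Z = Z + 2*Z²)
S(-3 - 2)*(-40) = ((-3 - 2)*(1 + 2*(-3 - 2)))*(-40) = -5*(1 + 2*(-5))*(-40) = -5*(1 - 10)*(-40) = -5*(-9)*(-40) = 45*(-40) = -1800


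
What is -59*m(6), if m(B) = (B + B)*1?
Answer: -708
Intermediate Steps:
m(B) = 2*B (m(B) = (2*B)*1 = 2*B)
-59*m(6) = -118*6 = -59*12 = -708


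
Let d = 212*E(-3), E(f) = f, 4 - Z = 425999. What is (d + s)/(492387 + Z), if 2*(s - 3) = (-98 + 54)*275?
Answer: -6683/66392 ≈ -0.10066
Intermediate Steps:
Z = -425995 (Z = 4 - 1*425999 = 4 - 425999 = -425995)
s = -6047 (s = 3 + ((-98 + 54)*275)/2 = 3 + (-44*275)/2 = 3 + (½)*(-12100) = 3 - 6050 = -6047)
d = -636 (d = 212*(-3) = -636)
(d + s)/(492387 + Z) = (-636 - 6047)/(492387 - 425995) = -6683/66392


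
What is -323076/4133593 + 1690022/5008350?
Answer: 2683892712223/10351240250775 ≈ 0.25928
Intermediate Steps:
-323076/4133593 + 1690022/5008350 = -323076*1/4133593 + 1690022*(1/5008350) = -323076/4133593 + 845011/2504175 = 2683892712223/10351240250775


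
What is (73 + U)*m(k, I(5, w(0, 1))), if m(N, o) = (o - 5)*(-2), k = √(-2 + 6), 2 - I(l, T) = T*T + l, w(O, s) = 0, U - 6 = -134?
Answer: -880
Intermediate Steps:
U = -128 (U = 6 - 134 = -128)
I(l, T) = 2 - l - T² (I(l, T) = 2 - (T*T + l) = 2 - (T² + l) = 2 - (l + T²) = 2 + (-l - T²) = 2 - l - T²)
k = 2 (k = √4 = 2)
m(N, o) = 10 - 2*o (m(N, o) = (-5 + o)*(-2) = 10 - 2*o)
(73 + U)*m(k, I(5, w(0, 1))) = (73 - 128)*(10 - 2*(2 - 1*5 - 1*0²)) = -55*(10 - 2*(2 - 5 - 1*0)) = -55*(10 - 2*(2 - 5 + 0)) = -55*(10 - 2*(-3)) = -55*(10 + 6) = -55*16 = -880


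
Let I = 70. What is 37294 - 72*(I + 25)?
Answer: 30454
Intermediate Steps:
37294 - 72*(I + 25) = 37294 - 72*(70 + 25) = 37294 - 72*95 = 37294 - 1*6840 = 37294 - 6840 = 30454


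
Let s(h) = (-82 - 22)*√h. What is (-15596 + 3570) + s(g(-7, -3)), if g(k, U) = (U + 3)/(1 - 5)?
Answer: -12026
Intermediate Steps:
g(k, U) = -¾ - U/4 (g(k, U) = (3 + U)/(-4) = (3 + U)*(-¼) = -¾ - U/4)
s(h) = -104*√h
(-15596 + 3570) + s(g(-7, -3)) = (-15596 + 3570) - 104*√(-¾ - ¼*(-3)) = -12026 - 104*√(-¾ + ¾) = -12026 - 104*√0 = -12026 - 104*0 = -12026 + 0 = -12026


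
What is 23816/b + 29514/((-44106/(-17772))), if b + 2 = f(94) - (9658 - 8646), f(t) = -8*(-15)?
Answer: 38989413488/3285897 ≈ 11866.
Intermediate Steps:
f(t) = 120
b = -894 (b = -2 + (120 - (9658 - 8646)) = -2 + (120 - 1*1012) = -2 + (120 - 1012) = -2 - 892 = -894)
23816/b + 29514/((-44106/(-17772))) = 23816/(-894) + 29514/((-44106/(-17772))) = 23816*(-1/894) + 29514/((-44106*(-1/17772))) = -11908/447 + 29514/(7351/2962) = -11908/447 + 29514*(2962/7351) = -11908/447 + 87420468/7351 = 38989413488/3285897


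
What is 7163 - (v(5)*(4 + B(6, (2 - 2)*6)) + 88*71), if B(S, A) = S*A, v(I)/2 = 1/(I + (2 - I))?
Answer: 911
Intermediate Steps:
v(I) = 1 (v(I) = 2/(I + (2 - I)) = 2/2 = 2*(½) = 1)
B(S, A) = A*S
7163 - (v(5)*(4 + B(6, (2 - 2)*6)) + 88*71) = 7163 - (1*(4 + ((2 - 2)*6)*6) + 88*71) = 7163 - (1*(4 + (0*6)*6) + 6248) = 7163 - (1*(4 + 0*6) + 6248) = 7163 - (1*(4 + 0) + 6248) = 7163 - (1*4 + 6248) = 7163 - (4 + 6248) = 7163 - 1*6252 = 7163 - 6252 = 911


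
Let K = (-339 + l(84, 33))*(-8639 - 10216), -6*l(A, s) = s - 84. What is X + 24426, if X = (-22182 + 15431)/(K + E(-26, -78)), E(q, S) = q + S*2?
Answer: 304416119464/12462791 ≈ 24426.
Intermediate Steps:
l(A, s) = 14 - s/6 (l(A, s) = -(s - 84)/6 = -(-84 + s)/6 = 14 - s/6)
E(q, S) = q + 2*S
K = 12463155/2 (K = (-339 + (14 - ⅙*33))*(-8639 - 10216) = (-339 + (14 - 11/2))*(-18855) = (-339 + 17/2)*(-18855) = -661/2*(-18855) = 12463155/2 ≈ 6.2316e+6)
X = -13502/12462791 (X = (-22182 + 15431)/(12463155/2 + (-26 + 2*(-78))) = -6751/(12463155/2 + (-26 - 156)) = -6751/(12463155/2 - 182) = -6751/12462791/2 = -6751*2/12462791 = -13502/12462791 ≈ -0.0010834)
X + 24426 = -13502/12462791 + 24426 = 304416119464/12462791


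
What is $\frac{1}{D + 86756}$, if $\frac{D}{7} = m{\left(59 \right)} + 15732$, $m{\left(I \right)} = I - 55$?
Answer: $\frac{1}{196908} \approx 5.0785 \cdot 10^{-6}$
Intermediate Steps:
$m{\left(I \right)} = -55 + I$ ($m{\left(I \right)} = I - 55 = -55 + I$)
$D = 110152$ ($D = 7 \left(\left(-55 + 59\right) + 15732\right) = 7 \left(4 + 15732\right) = 7 \cdot 15736 = 110152$)
$\frac{1}{D + 86756} = \frac{1}{110152 + 86756} = \frac{1}{196908}$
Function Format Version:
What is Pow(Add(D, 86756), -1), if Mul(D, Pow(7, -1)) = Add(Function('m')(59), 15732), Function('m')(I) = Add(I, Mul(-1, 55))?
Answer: Rational(1, 196908) ≈ 5.0785e-6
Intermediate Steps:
Function('m')(I) = Add(-55, I) (Function('m')(I) = Add(I, -55) = Add(-55, I))
D = 110152 (D = Mul(7, Add(Add(-55, 59), 15732)) = Mul(7, Add(4, 15732)) = Mul(7, 15736) = 110152)
Pow(Add(D, 86756), -1) = Pow(Add(110152, 86756), -1) = Pow(196908, -1) = Rational(1, 196908)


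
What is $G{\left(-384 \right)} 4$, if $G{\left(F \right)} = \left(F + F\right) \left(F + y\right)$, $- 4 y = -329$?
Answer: $926976$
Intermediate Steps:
$y = \frac{329}{4}$ ($y = \left(- \frac{1}{4}\right) \left(-329\right) = \frac{329}{4} \approx 82.25$)
$G{\left(F \right)} = 2 F \left(\frac{329}{4} + F\right)$ ($G{\left(F \right)} = \left(F + F\right) \left(F + \frac{329}{4}\right) = 2 F \left(\frac{329}{4} + F\right)$)
$G{\left(-384 \right)} 4 = \frac{1}{2} \left(-384\right) \left(329 + 4 \left(-384\right)\right) 4 = \frac{1}{2} \left(-384\right) \left(329 - 1536\right) 4 = \frac{1}{2} \left(-384\right) \left(-1207\right) 4 = 231744 \cdot 4 = 926976$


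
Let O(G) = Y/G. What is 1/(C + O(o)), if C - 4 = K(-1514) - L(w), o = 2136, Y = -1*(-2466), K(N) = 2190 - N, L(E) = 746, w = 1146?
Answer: 356/1054883 ≈ 0.00033748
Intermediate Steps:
Y = 2466
C = 2962 (C = 4 + ((2190 - 1*(-1514)) - 1*746) = 4 + ((2190 + 1514) - 746) = 4 + (3704 - 746) = 4 + 2958 = 2962)
O(G) = 2466/G
1/(C + O(o)) = 1/(2962 + 2466/2136) = 1/(2962 + 2466*(1/2136)) = 1/(2962 + 411/356) = 1/(1054883/356) = 356/1054883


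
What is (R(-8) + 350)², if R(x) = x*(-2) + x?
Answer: 128164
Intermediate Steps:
R(x) = -x (R(x) = -2*x + x = -x)
(R(-8) + 350)² = (-1*(-8) + 350)² = (8 + 350)² = 358² = 128164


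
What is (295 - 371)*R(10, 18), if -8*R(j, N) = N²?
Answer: 3078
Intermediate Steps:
R(j, N) = -N²/8
(295 - 371)*R(10, 18) = (295 - 371)*(-⅛*18²) = -(-19)*324/2 = -76*(-81/2) = 3078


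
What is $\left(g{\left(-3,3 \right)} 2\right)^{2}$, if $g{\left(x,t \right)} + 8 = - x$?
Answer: $100$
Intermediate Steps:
$g{\left(x,t \right)} = -8 - x$
$\left(g{\left(-3,3 \right)} 2\right)^{2} = \left(\left(-8 - -3\right) 2\right)^{2} = \left(\left(-8 + 3\right) 2\right)^{2} = \left(\left(-5\right) 2\right)^{2} = \left(-10\right)^{2} = 100$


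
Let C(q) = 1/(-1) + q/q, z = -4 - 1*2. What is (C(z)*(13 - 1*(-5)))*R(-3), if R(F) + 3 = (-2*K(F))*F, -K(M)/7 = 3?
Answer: 0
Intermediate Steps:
z = -6 (z = -4 - 2 = -6)
K(M) = -21 (K(M) = -7*3 = -21)
C(q) = 0 (C(q) = 1*(-1) + 1 = -1 + 1 = 0)
R(F) = -3 + 42*F (R(F) = -3 + (-2*(-21))*F = -3 + 42*F)
(C(z)*(13 - 1*(-5)))*R(-3) = (0*(13 - 1*(-5)))*(-3 + 42*(-3)) = (0*(13 + 5))*(-3 - 126) = (0*18)*(-129) = 0*(-129) = 0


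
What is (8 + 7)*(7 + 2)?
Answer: 135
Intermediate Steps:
(8 + 7)*(7 + 2) = 15*9 = 135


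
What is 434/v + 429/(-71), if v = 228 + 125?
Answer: -120623/25063 ≈ -4.8128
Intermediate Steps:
v = 353
434/v + 429/(-71) = 434/353 + 429/(-71) = 434*(1/353) + 429*(-1/71) = 434/353 - 429/71 = -120623/25063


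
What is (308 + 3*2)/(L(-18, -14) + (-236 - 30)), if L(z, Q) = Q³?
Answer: -157/1505 ≈ -0.10432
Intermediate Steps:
(308 + 3*2)/(L(-18, -14) + (-236 - 30)) = (308 + 3*2)/((-14)³ + (-236 - 30)) = (308 + 6)/(-2744 - 266) = 314/(-3010) = 314*(-1/3010) = -157/1505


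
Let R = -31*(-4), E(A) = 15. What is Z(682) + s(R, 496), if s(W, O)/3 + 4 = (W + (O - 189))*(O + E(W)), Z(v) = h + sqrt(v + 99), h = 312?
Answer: 661023 + sqrt(781) ≈ 6.6105e+5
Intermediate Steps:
Z(v) = 312 + sqrt(99 + v) (Z(v) = 312 + sqrt(v + 99) = 312 + sqrt(99 + v))
R = 124
s(W, O) = -12 + 3*(15 + O)*(-189 + O + W) (s(W, O) = -12 + 3*((W + (O - 189))*(O + 15)) = -12 + 3*((W + (-189 + O))*(15 + O)) = -12 + 3*((-189 + O + W)*(15 + O)) = -12 + 3*((15 + O)*(-189 + O + W)) = -12 + 3*(15 + O)*(-189 + O + W))
Z(682) + s(R, 496) = (312 + sqrt(99 + 682)) + (-8517 - 522*496 + 3*496**2 + 45*124 + 3*496*124) = (312 + sqrt(781)) + (-8517 - 258912 + 3*246016 + 5580 + 184512) = (312 + sqrt(781)) + (-8517 - 258912 + 738048 + 5580 + 184512) = (312 + sqrt(781)) + 660711 = 661023 + sqrt(781)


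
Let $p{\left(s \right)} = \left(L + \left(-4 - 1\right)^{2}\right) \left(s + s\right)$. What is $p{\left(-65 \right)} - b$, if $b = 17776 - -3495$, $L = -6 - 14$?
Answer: $-21921$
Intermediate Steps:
$L = -20$ ($L = -6 - 14 = -20$)
$b = 21271$ ($b = 17776 + 3495 = 21271$)
$p{\left(s \right)} = 10 s$ ($p{\left(s \right)} = \left(-20 + \left(-4 - 1\right)^{2}\right) \left(s + s\right) = \left(-20 + \left(-5\right)^{2}\right) 2 s = \left(-20 + 25\right) 2 s = 5 \cdot 2 s = 10 s$)
$p{\left(-65 \right)} - b = 10 \left(-65\right) - 21271 = -650 - 21271 = -21921$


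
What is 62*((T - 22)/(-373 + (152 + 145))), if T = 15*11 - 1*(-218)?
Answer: -589/2 ≈ -294.50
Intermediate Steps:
T = 383 (T = 165 + 218 = 383)
62*((T - 22)/(-373 + (152 + 145))) = 62*((383 - 22)/(-373 + (152 + 145))) = 62*(361/(-373 + 297)) = 62*(361/(-76)) = 62*(361*(-1/76)) = 62*(-19/4) = -589/2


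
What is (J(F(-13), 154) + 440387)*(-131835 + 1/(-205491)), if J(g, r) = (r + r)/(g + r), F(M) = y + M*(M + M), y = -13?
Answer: -1904903204041248822/32810063 ≈ -5.8058e+10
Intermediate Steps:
F(M) = -13 + 2*M**2 (F(M) = -13 + M*(M + M) = -13 + M*(2*M) = -13 + 2*M**2)
J(g, r) = 2*r/(g + r) (J(g, r) = (2*r)/(g + r) = 2*r/(g + r))
(J(F(-13), 154) + 440387)*(-131835 + 1/(-205491)) = (2*154/((-13 + 2*(-13)**2) + 154) + 440387)*(-131835 + 1/(-205491)) = (2*154/((-13 + 2*169) + 154) + 440387)*(-131835 - 1/205491) = (2*154/((-13 + 338) + 154) + 440387)*(-27090905986/205491) = (2*154/(325 + 154) + 440387)*(-27090905986/205491) = (2*154/479 + 440387)*(-27090905986/205491) = (2*154*(1/479) + 440387)*(-27090905986/205491) = (308/479 + 440387)*(-27090905986/205491) = (210945681/479)*(-27090905986/205491) = -1904903204041248822/32810063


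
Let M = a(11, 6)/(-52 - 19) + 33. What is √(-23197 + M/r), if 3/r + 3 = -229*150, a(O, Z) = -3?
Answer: I*√2024283343/71 ≈ 633.69*I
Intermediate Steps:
M = 2346/71 (M = -3/(-52 - 19) + 33 = -3/(-71) + 33 = -3*(-1/71) + 33 = 3/71 + 33 = 2346/71 ≈ 33.042)
r = -1/11451 (r = 3/(-3 - 229*150) = 3/(-3 - 34350) = 3/(-34353) = 3*(-1/34353) = -1/11451 ≈ -8.7329e-5)
√(-23197 + M/r) = √(-23197 + 2346/(71*(-1/11451))) = √(-23197 + (2346/71)*(-11451)) = √(-23197 - 26864046/71) = √(-28511033/71) = I*√2024283343/71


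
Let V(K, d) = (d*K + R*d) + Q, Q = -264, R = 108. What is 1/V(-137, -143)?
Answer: 1/3883 ≈ 0.00025753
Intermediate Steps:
V(K, d) = -264 + 108*d + K*d (V(K, d) = (d*K + 108*d) - 264 = (K*d + 108*d) - 264 = (108*d + K*d) - 264 = -264 + 108*d + K*d)
1/V(-137, -143) = 1/(-264 + 108*(-143) - 137*(-143)) = 1/(-264 - 15444 + 19591) = 1/3883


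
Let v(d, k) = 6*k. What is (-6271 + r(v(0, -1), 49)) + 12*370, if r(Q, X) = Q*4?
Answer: -1855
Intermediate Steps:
r(Q, X) = 4*Q
(-6271 + r(v(0, -1), 49)) + 12*370 = (-6271 + 4*(6*(-1))) + 12*370 = (-6271 + 4*(-6)) + 4440 = (-6271 - 24) + 4440 = -6295 + 4440 = -1855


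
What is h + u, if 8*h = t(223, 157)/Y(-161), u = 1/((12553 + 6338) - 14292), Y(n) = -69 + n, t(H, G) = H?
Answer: -1023737/8462160 ≈ -0.12098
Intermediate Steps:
u = 1/4599 (u = 1/(18891 - 14292) = 1/4599 ≈ 0.00021744)
h = -223/1840 (h = (223/(-69 - 161))/8 = (223/(-230))/8 = (223*(-1/230))/8 = (1/8)*(-223/230) = -223/1840 ≈ -0.12120)
h + u = -223/1840 + 1/4599 = -1023737/8462160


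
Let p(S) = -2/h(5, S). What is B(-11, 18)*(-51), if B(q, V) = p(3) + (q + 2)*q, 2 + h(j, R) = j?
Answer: -5015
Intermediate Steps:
h(j, R) = -2 + j
p(S) = -⅔ (p(S) = -2/(-2 + 5) = -2/3 = -2*⅓ = -⅔)
B(q, V) = -⅔ + q*(2 + q) (B(q, V) = -⅔ + (q + 2)*q = -⅔ + (2 + q)*q = -⅔ + q*(2 + q))
B(-11, 18)*(-51) = (-⅔ + (-11)² + 2*(-11))*(-51) = (-⅔ + 121 - 22)*(-51) = (295/3)*(-51) = -5015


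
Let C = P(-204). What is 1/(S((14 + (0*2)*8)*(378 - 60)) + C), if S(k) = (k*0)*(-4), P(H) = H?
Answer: -1/204 ≈ -0.0049020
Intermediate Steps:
C = -204
S(k) = 0 (S(k) = 0*(-4) = 0)
1/(S((14 + (0*2)*8)*(378 - 60)) + C) = 1/(0 - 204) = 1/(-204) = -1/204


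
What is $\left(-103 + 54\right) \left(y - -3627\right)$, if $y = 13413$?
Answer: $-834960$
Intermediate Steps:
$\left(-103 + 54\right) \left(y - -3627\right) = \left(-103 + 54\right) \left(13413 - -3627\right) = - 49 \left(13413 + 3627\right) = \left(-49\right) 17040 = -834960$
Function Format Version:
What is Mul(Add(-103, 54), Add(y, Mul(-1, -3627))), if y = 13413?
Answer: -834960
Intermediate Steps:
Mul(Add(-103, 54), Add(y, Mul(-1, -3627))) = Mul(Add(-103, 54), Add(13413, Mul(-1, -3627))) = Mul(-49, Add(13413, 3627)) = Mul(-49, 17040) = -834960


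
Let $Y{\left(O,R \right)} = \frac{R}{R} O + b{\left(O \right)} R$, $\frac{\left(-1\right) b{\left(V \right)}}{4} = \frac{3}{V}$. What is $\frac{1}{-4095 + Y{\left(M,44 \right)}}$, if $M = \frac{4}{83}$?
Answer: $- \frac{83}{1249229} \approx -6.6441 \cdot 10^{-5}$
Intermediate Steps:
$b{\left(V \right)} = - \frac{12}{V}$ ($b{\left(V \right)} = - 4 \frac{3}{V} = - \frac{12}{V}$)
$M = \frac{4}{83}$ ($M = 4 \cdot \frac{1}{83} = \frac{4}{83} \approx 0.048193$)
$Y{\left(O,R \right)} = O - \frac{12 R}{O}$ ($Y{\left(O,R \right)} = \frac{R}{R} O + - \frac{12}{O} R = 1 O - \frac{12 R}{O} = O - \frac{12 R}{O}$)
$\frac{1}{-4095 + Y{\left(M,44 \right)}} = \frac{1}{-4095 + \left(\frac{4}{83} - \frac{528}{\frac{4}{83}}\right)} = \frac{1}{-4095 + \left(\frac{4}{83} - 528 \cdot \frac{83}{4}\right)} = \frac{1}{-4095 + \left(\frac{4}{83} - 10956\right)} = \frac{1}{-4095 - \frac{909344}{83}} = \frac{1}{- \frac{1249229}{83}} = - \frac{83}{1249229}$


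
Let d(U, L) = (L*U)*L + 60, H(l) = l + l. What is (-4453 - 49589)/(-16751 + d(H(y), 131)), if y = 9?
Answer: -54042/292207 ≈ -0.18494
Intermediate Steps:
H(l) = 2*l
d(U, L) = 60 + U*L² (d(U, L) = U*L² + 60 = 60 + U*L²)
(-4453 - 49589)/(-16751 + d(H(y), 131)) = (-4453 - 49589)/(-16751 + (60 + (2*9)*131²)) = -54042/(-16751 + (60 + 18*17161)) = -54042/(-16751 + (60 + 308898)) = -54042/(-16751 + 308958) = -54042/292207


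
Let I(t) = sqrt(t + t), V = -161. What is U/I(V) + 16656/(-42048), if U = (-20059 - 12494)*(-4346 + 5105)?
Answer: -347/876 + 1074249*I*sqrt(322)/14 ≈ -0.39612 + 1.3769e+6*I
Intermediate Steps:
I(t) = sqrt(2)*sqrt(t) (I(t) = sqrt(2*t) = sqrt(2)*sqrt(t))
U = -24707727 (U = -32553*759 = -24707727)
U/I(V) + 16656/(-42048) = -24707727*(-I*sqrt(322)/322) + 16656/(-42048) = -24707727*(-I*sqrt(322)/322) + 16656*(-1/42048) = -24707727*(-I*sqrt(322)/322) - 347/876 = -(-1074249)*I*sqrt(322)/14 - 347/876 = 1074249*I*sqrt(322)/14 - 347/876 = -347/876 + 1074249*I*sqrt(322)/14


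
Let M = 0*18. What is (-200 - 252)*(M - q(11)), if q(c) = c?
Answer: 4972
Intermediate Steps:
M = 0
(-200 - 252)*(M - q(11)) = (-200 - 252)*(0 - 1*11) = -452*(0 - 11) = -452*(-11) = 4972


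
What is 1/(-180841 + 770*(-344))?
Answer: -1/445721 ≈ -2.2436e-6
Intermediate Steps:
1/(-180841 + 770*(-344)) = 1/(-180841 - 264880) = 1/(-445721) = -1/445721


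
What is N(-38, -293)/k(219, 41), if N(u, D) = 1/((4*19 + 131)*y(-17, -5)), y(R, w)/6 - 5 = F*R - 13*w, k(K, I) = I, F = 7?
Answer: -1/2495178 ≈ -4.0077e-7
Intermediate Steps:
y(R, w) = 30 - 78*w + 42*R (y(R, w) = 30 + 6*(7*R - 13*w) = 30 + 6*(-13*w + 7*R) = 30 + (-78*w + 42*R) = 30 - 78*w + 42*R)
N(u, D) = -1/60858 (N(u, D) = 1/((4*19 + 131)*(30 - 78*(-5) + 42*(-17))) = 1/((76 + 131)*(30 + 390 - 714)) = 1/(207*(-294)) = (1/207)*(-1/294) = -1/60858)
N(-38, -293)/k(219, 41) = -1/60858/41 = -1/60858*1/41 = -1/2495178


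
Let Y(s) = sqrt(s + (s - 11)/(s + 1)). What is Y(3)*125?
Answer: 125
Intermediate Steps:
Y(s) = sqrt(s + (-11 + s)/(1 + s))
Y(3)*125 = sqrt((-11 + 3 + 3*(1 + 3))/(1 + 3))*125 = sqrt((-11 + 3 + 3*4)/4)*125 = sqrt((-11 + 3 + 12)/4)*125 = sqrt((1/4)*4)*125 = sqrt(1)*125 = 1*125 = 125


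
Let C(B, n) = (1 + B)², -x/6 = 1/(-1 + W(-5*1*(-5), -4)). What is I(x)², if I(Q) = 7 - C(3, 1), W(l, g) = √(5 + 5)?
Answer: 81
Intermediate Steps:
W(l, g) = √10
x = -6/(-1 + √10) ≈ -2.7749
I(Q) = -9 (I(Q) = 7 - (1 + 3)² = 7 - 1*4² = 7 - 1*16 = 7 - 16 = -9)
I(x)² = (-9)² = 81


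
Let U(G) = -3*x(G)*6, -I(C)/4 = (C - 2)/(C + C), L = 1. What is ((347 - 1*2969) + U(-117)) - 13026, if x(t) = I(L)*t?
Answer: -11436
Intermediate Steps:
I(C) = -2*(-2 + C)/C (I(C) = -4*(C - 2)/(C + C) = -4*(-2 + C)/(2*C) = -4*(-2 + C)*1/(2*C) = -2*(-2 + C)/C)
x(t) = 2*t (x(t) = (-2 + 4/1)*t = (-2 + 4*1)*t = (-2 + 4)*t = 2*t)
U(G) = -36*G (U(G) = -6*G*6 = -36*G)
((347 - 1*2969) + U(-117)) - 13026 = ((347 - 1*2969) - 36*(-117)) - 13026 = ((347 - 2969) + 4212) - 13026 = (-2622 + 4212) - 13026 = 1590 - 13026 = -11436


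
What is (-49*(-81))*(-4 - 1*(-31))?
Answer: 107163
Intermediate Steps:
(-49*(-81))*(-4 - 1*(-31)) = 3969*(-4 + 31) = 3969*27 = 107163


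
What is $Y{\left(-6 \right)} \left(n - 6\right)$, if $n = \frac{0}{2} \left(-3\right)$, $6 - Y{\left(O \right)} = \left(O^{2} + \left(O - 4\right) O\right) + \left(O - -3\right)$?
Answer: $522$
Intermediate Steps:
$Y{\left(O \right)} = 3 - O - O^{2} - O \left(-4 + O\right)$ ($Y{\left(O \right)} = 6 - \left(\left(O^{2} + \left(O - 4\right) O\right) + \left(O - -3\right)\right) = 6 - \left(\left(O^{2} + \left(O - 4\right) O\right) + \left(O + 3\right)\right) = 6 - \left(\left(O^{2} + \left(-4 + O\right) O\right) + \left(3 + O\right)\right) = 6 - \left(\left(O^{2} + O \left(-4 + O\right)\right) + \left(3 + O\right)\right) = 6 - \left(3 + O + O^{2} + O \left(-4 + O\right)\right) = 3 - O - O^{2} - O \left(-4 + O\right)$)
$n = 0$ ($n = 0 \cdot \frac{1}{2} \left(-3\right) = 0 \left(-3\right) = 0$)
$Y{\left(-6 \right)} \left(n - 6\right) = \left(3 - 2 \left(-6\right)^{2} + 3 \left(-6\right)\right) \left(0 - 6\right) = \left(3 - 72 - 18\right) \left(-6\right) = \left(-87\right) \left(-6\right) = 522$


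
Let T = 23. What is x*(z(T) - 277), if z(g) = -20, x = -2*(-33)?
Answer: -19602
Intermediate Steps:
x = 66
x*(z(T) - 277) = 66*(-20 - 277) = 66*(-297) = -19602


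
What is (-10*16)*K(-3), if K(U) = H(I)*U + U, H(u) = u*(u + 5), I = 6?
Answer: 32160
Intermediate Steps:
H(u) = u*(5 + u)
K(U) = 67*U (K(U) = (6*(5 + 6))*U + U = (6*11)*U + U = 66*U + U = 67*U)
(-10*16)*K(-3) = (-10*16)*(67*(-3)) = -160*(-201) = 32160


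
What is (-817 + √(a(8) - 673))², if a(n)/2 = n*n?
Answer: (817 - I*√545)² ≈ 6.6694e+5 - 38146.0*I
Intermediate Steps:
a(n) = 2*n² (a(n) = 2*(n*n) = 2*n²)
(-817 + √(a(8) - 673))² = (-817 + √(2*8² - 673))² = (-817 + √(2*64 - 673))² = (-817 + √(128 - 673))² = (-817 + √(-545))² = (-817 + I*√545)²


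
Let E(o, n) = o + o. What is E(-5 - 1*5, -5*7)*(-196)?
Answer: 3920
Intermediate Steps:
E(o, n) = 2*o
E(-5 - 1*5, -5*7)*(-196) = (2*(-5 - 1*5))*(-196) = (2*(-5 - 5))*(-196) = (2*(-10))*(-196) = -20*(-196) = 3920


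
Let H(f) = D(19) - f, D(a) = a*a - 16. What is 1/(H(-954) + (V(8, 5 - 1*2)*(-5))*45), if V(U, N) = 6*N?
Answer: -1/2751 ≈ -0.00036350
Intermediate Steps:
D(a) = -16 + a**2 (D(a) = a**2 - 16 = -16 + a**2)
H(f) = 345 - f (H(f) = (-16 + 19**2) - f = (-16 + 361) - f = 345 - f)
1/(H(-954) + (V(8, 5 - 1*2)*(-5))*45) = 1/((345 - 1*(-954)) + ((6*(5 - 1*2))*(-5))*45) = 1/((345 + 954) + ((6*(5 - 2))*(-5))*45) = 1/(1299 + ((6*3)*(-5))*45) = 1/(1299 + (18*(-5))*45) = 1/(1299 - 90*45) = 1/(1299 - 4050) = 1/(-2751) = -1/2751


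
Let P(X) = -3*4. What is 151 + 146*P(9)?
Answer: -1601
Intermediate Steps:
P(X) = -12
151 + 146*P(9) = 151 + 146*(-12) = 151 - 1752 = -1601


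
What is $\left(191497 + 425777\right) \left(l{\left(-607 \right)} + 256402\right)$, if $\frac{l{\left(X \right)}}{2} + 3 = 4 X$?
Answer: $155269101960$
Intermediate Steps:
$l{\left(X \right)} = -6 + 8 X$ ($l{\left(X \right)} = -6 + 2 \cdot 4 X = -6 + 8 X$)
$\left(191497 + 425777\right) \left(l{\left(-607 \right)} + 256402\right) = \left(191497 + 425777\right) \left(\left(-6 + 8 \left(-607\right)\right) + 256402\right) = 617274 \left(\left(-6 - 4856\right) + 256402\right) = 617274 \left(-4862 + 256402\right) = 617274 \cdot 251540 = 155269101960$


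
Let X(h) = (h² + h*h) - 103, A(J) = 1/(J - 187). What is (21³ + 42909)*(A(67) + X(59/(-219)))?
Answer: -343168742153/63948 ≈ -5.3664e+6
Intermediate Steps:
A(J) = 1/(-187 + J)
X(h) = -103 + 2*h² (X(h) = (h² + h²) - 103 = 2*h² - 103 = -103 + 2*h²)
(21³ + 42909)*(A(67) + X(59/(-219))) = (21³ + 42909)*(1/(-187 + 67) + (-103 + 2*(59/(-219))²)) = (9261 + 42909)*(1/(-120) + (-103 + 2*(59*(-1/219))²)) = 52170*(-1/120 + (-103 + 2*(-59/219)²)) = 52170*(-1/120 + (-103 + 2*(3481/47961))) = 52170*(-1/120 + (-103 + 6962/47961)) = 52170*(-1/120 - 4933021/47961) = 52170*(-197336827/1918440) = -343168742153/63948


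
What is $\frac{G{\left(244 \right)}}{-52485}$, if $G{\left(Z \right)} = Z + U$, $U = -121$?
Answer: $- \frac{41}{17495} \approx -0.0023435$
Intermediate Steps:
$G{\left(Z \right)} = -121 + Z$ ($G{\left(Z \right)} = Z - 121 = -121 + Z$)
$\frac{G{\left(244 \right)}}{-52485} = \frac{-121 + 244}{-52485} = 123 \left(- \frac{1}{52485}\right) = - \frac{41}{17495}$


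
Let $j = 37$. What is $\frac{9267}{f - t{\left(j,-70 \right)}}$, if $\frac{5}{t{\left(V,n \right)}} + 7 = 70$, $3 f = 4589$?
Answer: $\frac{583821}{96364} \approx 6.0585$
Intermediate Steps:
$f = \frac{4589}{3}$ ($f = \frac{1}{3} \cdot 4589 = \frac{4589}{3} \approx 1529.7$)
$t{\left(V,n \right)} = \frac{5}{63}$ ($t{\left(V,n \right)} = \frac{5}{-7 + 70} = \frac{5}{63}$)
$\frac{9267}{f - t{\left(j,-70 \right)}} = \frac{9267}{\frac{4589}{3} - \frac{5}{63}} = \frac{9267}{\frac{96364}{63}} = 9267 \cdot \frac{63}{96364} = \frac{583821}{96364}$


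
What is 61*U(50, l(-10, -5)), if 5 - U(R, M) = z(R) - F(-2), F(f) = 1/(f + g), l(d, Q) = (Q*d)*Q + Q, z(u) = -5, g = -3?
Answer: 2989/5 ≈ 597.80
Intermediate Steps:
l(d, Q) = Q + d*Q**2 (l(d, Q) = d*Q**2 + Q = Q + d*Q**2)
F(f) = 1/(-3 + f) (F(f) = 1/(f - 3) = 1/(-3 + f))
U(R, M) = 49/5 (U(R, M) = 5 - (-5 - 1/(-3 - 2)) = 5 - (-5 - 1/(-5)) = 5 - (-5 - 1*(-1/5)) = 5 - (-5 + 1/5) = 5 - 1*(-24/5) = 5 + 24/5 = 49/5)
61*U(50, l(-10, -5)) = 61*(49/5) = 2989/5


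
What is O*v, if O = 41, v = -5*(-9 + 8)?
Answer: 205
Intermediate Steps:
v = 5 (v = -5*(-1) = 5)
O*v = 41*5 = 205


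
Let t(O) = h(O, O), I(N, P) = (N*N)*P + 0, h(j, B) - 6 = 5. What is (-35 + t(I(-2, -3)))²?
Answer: 576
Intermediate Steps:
h(j, B) = 11 (h(j, B) = 6 + 5 = 11)
I(N, P) = P*N² (I(N, P) = N²*P + 0 = P*N² + 0 = P*N²)
t(O) = 11
(-35 + t(I(-2, -3)))² = (-35 + 11)² = (-24)² = 576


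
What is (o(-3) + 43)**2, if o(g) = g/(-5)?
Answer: 47524/25 ≈ 1901.0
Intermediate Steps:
o(g) = -g/5 (o(g) = g*(-1/5) = -g/5)
(o(-3) + 43)**2 = (-1/5*(-3) + 43)**2 = (3/5 + 43)**2 = (218/5)**2 = 47524/25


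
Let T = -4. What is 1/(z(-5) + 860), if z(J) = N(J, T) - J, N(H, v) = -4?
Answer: 1/861 ≈ 0.0011614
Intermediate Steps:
z(J) = -4 - J
1/(z(-5) + 860) = 1/((-4 - 1*(-5)) + 860) = 1/((-4 + 5) + 860) = 1/(1 + 860) = 1/861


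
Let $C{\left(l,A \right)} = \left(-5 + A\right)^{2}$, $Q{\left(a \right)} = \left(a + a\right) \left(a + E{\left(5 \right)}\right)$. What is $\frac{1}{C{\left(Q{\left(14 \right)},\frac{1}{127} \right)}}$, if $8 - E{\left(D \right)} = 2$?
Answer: $\frac{16129}{401956} \approx 0.040126$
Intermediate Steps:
$E{\left(D \right)} = 6$ ($E{\left(D \right)} = 8 - 2 = 6$)
$Q{\left(a \right)} = 2 a \left(6 + a\right)$ ($Q{\left(a \right)} = \left(a + a\right) \left(a + 6\right) = 2 a \left(6 + a\right)$)
$\frac{1}{C{\left(Q{\left(14 \right)},\frac{1}{127} \right)}} = \frac{1}{\left(-5 + \frac{1}{127}\right)^{2}} = \frac{1}{\left(- \frac{634}{127}\right)^{2}} = \frac{1}{\frac{401956}{16129}} = \frac{16129}{401956}$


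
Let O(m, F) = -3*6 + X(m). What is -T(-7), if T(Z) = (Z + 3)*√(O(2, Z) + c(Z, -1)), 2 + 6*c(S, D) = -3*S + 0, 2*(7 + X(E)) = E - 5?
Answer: 4*I*√210/3 ≈ 19.322*I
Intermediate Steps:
X(E) = -19/2 + E/2 (X(E) = -7 + (E - 5)/2 = -7 + (-5 + E)/2 = -7 + (-5/2 + E/2) = -19/2 + E/2)
c(S, D) = -⅓ - S/2 (c(S, D) = -⅓ + (-3*S + 0)/6 = -⅓ + (-3*S)/6 = -⅓ - S/2)
O(m, F) = -55/2 + m/2 (O(m, F) = -3*6 + (-19/2 + m/2) = -18 + (-19/2 + m/2) = -55/2 + m/2)
T(Z) = √(-161/6 - Z/2)*(3 + Z) (T(Z) = (Z + 3)*√((-55/2 + (½)*2) + (-⅓ - Z/2)) = (3 + Z)*√((-55/2 + 1) + (-⅓ - Z/2)) = (3 + Z)*√(-53/2 + (-⅓ - Z/2)) = (3 + Z)*√(-161/6 - Z/2) = √(-161/6 - Z/2)*(3 + Z))
-T(-7) = -√(-966 - 18*(-7))*(½ + (⅙)*(-7)) = -√(-966 + 126)*(½ - 7/6) = -√(-840)*(-2)/3 = -2*I*√210*(-2)/3 = -(-4)*I*√210/3 = 4*I*√210/3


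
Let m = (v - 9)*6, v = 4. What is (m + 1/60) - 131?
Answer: -9659/60 ≈ -160.98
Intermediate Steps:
m = -30 (m = (4 - 9)*6 = -5*6 = -30)
(m + 1/60) - 131 = (-30 + 1/60) - 131 = -1799/60 - 131 = -9659/60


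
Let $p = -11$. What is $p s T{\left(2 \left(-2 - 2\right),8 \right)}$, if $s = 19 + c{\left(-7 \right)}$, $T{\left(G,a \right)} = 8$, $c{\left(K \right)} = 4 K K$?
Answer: $-18920$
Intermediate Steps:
$c{\left(K \right)} = 4 K^{2}$
$s = 215$ ($s = 19 + 4 \left(-7\right)^{2} = 19 + 4 \cdot 49 = 19 + 196 = 215$)
$p s T{\left(2 \left(-2 - 2\right),8 \right)} = \left(-11\right) 215 \cdot 8 = \left(-2365\right) 8 = -18920$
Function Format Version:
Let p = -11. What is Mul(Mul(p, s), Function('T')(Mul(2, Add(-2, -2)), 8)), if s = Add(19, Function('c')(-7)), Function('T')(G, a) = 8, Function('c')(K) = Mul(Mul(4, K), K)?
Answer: -18920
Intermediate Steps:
Function('c')(K) = Mul(4, Pow(K, 2))
s = 215 (s = Add(19, Mul(4, Pow(-7, 2))) = Add(19, Mul(4, 49)) = Add(19, 196) = 215)
Mul(Mul(p, s), Function('T')(Mul(2, Add(-2, -2)), 8)) = Mul(Mul(-11, 215), 8) = Mul(-2365, 8) = -18920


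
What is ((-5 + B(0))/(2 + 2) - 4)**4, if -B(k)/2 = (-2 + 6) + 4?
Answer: 1874161/256 ≈ 7320.9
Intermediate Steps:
B(k) = -16 (B(k) = -2*((-2 + 6) + 4) = -2*(4 + 4) = -2*8 = -16)
((-5 + B(0))/(2 + 2) - 4)**4 = ((-5 - 16)/(2 + 2) - 4)**4 = (-21/4 - 4)**4 = (-37/4)**4 = 1874161/256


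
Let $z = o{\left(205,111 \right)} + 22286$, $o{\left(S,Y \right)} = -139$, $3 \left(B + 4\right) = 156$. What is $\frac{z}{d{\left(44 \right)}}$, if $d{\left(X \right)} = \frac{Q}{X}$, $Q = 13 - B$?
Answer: $- \frac{974468}{35} \approx -27842.0$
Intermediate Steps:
$B = 48$ ($B = -4 + \frac{1}{3} \cdot 156 = -4 + 52 = 48$)
$Q = -35$ ($Q = 13 - 48 = -35$)
$d{\left(X \right)} = - \frac{35}{X}$
$z = 22147$ ($z = -139 + 22286 = 22147$)
$\frac{z}{d{\left(44 \right)}} = \frac{22147}{\left(-35\right) \frac{1}{44}} = \frac{22147}{- \frac{35}{44}} = 22147 \left(- \frac{44}{35}\right) = - \frac{974468}{35}$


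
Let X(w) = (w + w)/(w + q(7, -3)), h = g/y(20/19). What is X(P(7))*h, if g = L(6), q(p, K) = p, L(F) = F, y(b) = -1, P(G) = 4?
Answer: -48/11 ≈ -4.3636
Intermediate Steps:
g = 6
h = -6 (h = 6/(-1) = 6*(-1) = -6)
X(w) = 2*w/(7 + w) (X(w) = (w + w)/(w + 7) = (2*w)/(7 + w) = 2*w/(7 + w))
X(P(7))*h = (2*4/(7 + 4))*(-6) = (2*4/11)*(-6) = (2*4*(1/11))*(-6) = (8/11)*(-6) = -48/11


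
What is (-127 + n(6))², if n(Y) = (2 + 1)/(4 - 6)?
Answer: 66049/4 ≈ 16512.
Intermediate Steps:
n(Y) = -3/2 (n(Y) = 3/(-2) = 3*(-½) = -3/2)
(-127 + n(6))² = (-127 - 3/2)² = (-257/2)² = 66049/4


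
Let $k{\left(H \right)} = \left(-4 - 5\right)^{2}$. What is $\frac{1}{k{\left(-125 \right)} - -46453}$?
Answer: $\frac{1}{46534} \approx 2.149 \cdot 10^{-5}$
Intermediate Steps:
$k{\left(H \right)} = 81$ ($k{\left(H \right)} = \left(-9\right)^{2} = 81$)
$\frac{1}{k{\left(-125 \right)} - -46453} = \frac{1}{81 - -46453} = \frac{1}{81 + 46453} = \frac{1}{46534}$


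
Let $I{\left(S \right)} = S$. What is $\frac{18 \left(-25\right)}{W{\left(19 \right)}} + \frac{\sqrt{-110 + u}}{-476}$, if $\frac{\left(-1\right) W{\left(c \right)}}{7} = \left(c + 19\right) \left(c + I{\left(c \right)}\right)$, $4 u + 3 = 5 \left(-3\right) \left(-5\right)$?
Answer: $\frac{225}{5054} - \frac{i \sqrt{23}}{238} \approx 0.044519 - 0.020151 i$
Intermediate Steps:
$u = 18$ ($u = - \frac{3}{4} + \frac{5 \left(-3\right) \left(-5\right)}{4} = - \frac{3}{4} + \frac{\left(-15\right) \left(-5\right)}{4} = - \frac{3}{4} + \frac{1}{4} \cdot 75 = - \frac{3}{4} + \frac{75}{4} = 18$)
$W{\left(c \right)} = - 14 c \left(19 + c\right)$ ($W{\left(c \right)} = - 7 \left(c + 19\right) \left(c + c\right) = - 7 \left(19 + c\right) 2 c = - 7 \cdot 2 c \left(19 + c\right) = - 14 c \left(19 + c\right)$)
$\frac{18 \left(-25\right)}{W{\left(19 \right)}} + \frac{\sqrt{-110 + u}}{-476} = \frac{18 \left(-25\right)}{14 \cdot 19 \left(-19 - 19\right)} + \frac{\sqrt{-110 + 18}}{-476} = - \frac{450}{14 \cdot 19 \left(-19 - 19\right)} + \sqrt{-92} \left(- \frac{1}{476}\right) = - \frac{450}{14 \cdot 19 \left(-38\right)} + 2 i \sqrt{23} \left(- \frac{1}{476}\right) = - \frac{450}{-10108} - \frac{i \sqrt{23}}{238} = \left(-450\right) \left(- \frac{1}{10108}\right) - \frac{i \sqrt{23}}{238} = \frac{225}{5054} - \frac{i \sqrt{23}}{238}$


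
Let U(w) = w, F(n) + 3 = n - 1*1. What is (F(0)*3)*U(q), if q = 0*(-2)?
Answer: 0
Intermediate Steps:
F(n) = -4 + n (F(n) = -3 + (n - 1*1) = -3 + (n - 1) = -3 + (-1 + n) = -4 + n)
q = 0
(F(0)*3)*U(q) = ((-4 + 0)*3)*0 = -4*3*0 = -12*0 = 0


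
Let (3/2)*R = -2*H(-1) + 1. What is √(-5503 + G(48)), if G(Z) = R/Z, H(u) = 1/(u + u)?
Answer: 7*I*√4043/6 ≈ 74.182*I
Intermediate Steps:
H(u) = 1/(2*u)
R = 4/3 (R = 2*(-1/(-1) + 1)/3 = 2*(-(-1) + 1)/3 = 2*(-2*(-½) + 1)/3 = 2*(1 + 1)/3 = (⅔)*2 = 4/3 ≈ 1.3333)
G(Z) = 4/(3*Z)
√(-5503 + G(48)) = √(-5503 + (4/3)/48) = √(-5503 + (4/3)*(1/48)) = √(-5503 + 1/36) = √(-198107/36) = 7*I*√4043/6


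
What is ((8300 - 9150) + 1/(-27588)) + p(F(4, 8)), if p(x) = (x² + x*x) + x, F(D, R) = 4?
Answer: -22456633/27588 ≈ -814.00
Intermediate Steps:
p(x) = x + 2*x² (p(x) = (x² + x²) + x = 2*x² + x = x + 2*x²)
((8300 - 9150) + 1/(-27588)) + p(F(4, 8)) = ((8300 - 9150) + 1/(-27588)) + 4*(1 + 2*4) = (-850 - 1/27588) + 4*(1 + 8) = -23449801/27588 + 4*9 = -23449801/27588 + 36 = -22456633/27588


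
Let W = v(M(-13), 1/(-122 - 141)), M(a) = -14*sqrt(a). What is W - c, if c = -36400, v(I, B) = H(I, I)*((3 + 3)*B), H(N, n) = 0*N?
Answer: 36400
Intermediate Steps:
H(N, n) = 0
v(I, B) = 0 (v(I, B) = 0*((3 + 3)*B) = 0*(6*B) = 0)
W = 0
W - c = 0 - 1*(-36400) = 0 + 36400 = 36400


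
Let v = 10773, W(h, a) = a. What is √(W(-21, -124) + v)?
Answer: √10649 ≈ 103.19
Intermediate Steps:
√(W(-21, -124) + v) = √(-124 + 10773) = √10649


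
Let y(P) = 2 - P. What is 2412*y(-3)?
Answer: 12060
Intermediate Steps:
2412*y(-3) = 2412*(2 - 1*(-3)) = 2412*(2 + 3) = 2412*5 = 12060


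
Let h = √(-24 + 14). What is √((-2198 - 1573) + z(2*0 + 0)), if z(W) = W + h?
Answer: √(-3771 + I*√10) ≈ 0.0257 + 61.408*I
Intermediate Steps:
h = I*√10 (h = √(-10) = I*√10 ≈ 3.1623*I)
z(W) = W + I*√10
√((-2198 - 1573) + z(2*0 + 0)) = √((-2198 - 1573) + ((2*0 + 0) + I*√10)) = √(-3771 + ((0 + 0) + I*√10)) = √(-3771 + (0 + I*√10)) = √(-3771 + I*√10)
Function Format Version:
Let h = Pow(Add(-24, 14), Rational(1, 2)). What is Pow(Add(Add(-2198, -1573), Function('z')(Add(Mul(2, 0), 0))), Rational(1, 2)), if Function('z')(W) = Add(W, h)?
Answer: Pow(Add(-3771, Mul(I, Pow(10, Rational(1, 2)))), Rational(1, 2)) ≈ Add(0.0257, Mul(61.408, I))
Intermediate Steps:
h = Mul(I, Pow(10, Rational(1, 2))) (h = Pow(-10, Rational(1, 2)) = Mul(I, Pow(10, Rational(1, 2))) ≈ Mul(3.1623, I))
Function('z')(W) = Add(W, Mul(I, Pow(10, Rational(1, 2))))
Pow(Add(Add(-2198, -1573), Function('z')(Add(Mul(2, 0), 0))), Rational(1, 2)) = Pow(Add(Add(-2198, -1573), Add(Add(Mul(2, 0), 0), Mul(I, Pow(10, Rational(1, 2))))), Rational(1, 2)) = Pow(Add(-3771, Add(Add(0, 0), Mul(I, Pow(10, Rational(1, 2))))), Rational(1, 2)) = Pow(Add(-3771, Add(0, Mul(I, Pow(10, Rational(1, 2))))), Rational(1, 2)) = Pow(Add(-3771, Mul(I, Pow(10, Rational(1, 2)))), Rational(1, 2))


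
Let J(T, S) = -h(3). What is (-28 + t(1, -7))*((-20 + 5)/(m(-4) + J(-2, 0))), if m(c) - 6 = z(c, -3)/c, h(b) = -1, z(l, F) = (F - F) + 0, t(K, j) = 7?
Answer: 45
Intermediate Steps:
z(l, F) = 0 (z(l, F) = 0 + 0 = 0)
J(T, S) = 1 (J(T, S) = -1*(-1) = 1)
m(c) = 6 (m(c) = 6 + 0/c = 6 + 0 = 6)
(-28 + t(1, -7))*((-20 + 5)/(m(-4) + J(-2, 0))) = (-28 + 7)*((-20 + 5)/(6 + 1)) = -(-315)/7 = -21*(-15/7) = 45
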